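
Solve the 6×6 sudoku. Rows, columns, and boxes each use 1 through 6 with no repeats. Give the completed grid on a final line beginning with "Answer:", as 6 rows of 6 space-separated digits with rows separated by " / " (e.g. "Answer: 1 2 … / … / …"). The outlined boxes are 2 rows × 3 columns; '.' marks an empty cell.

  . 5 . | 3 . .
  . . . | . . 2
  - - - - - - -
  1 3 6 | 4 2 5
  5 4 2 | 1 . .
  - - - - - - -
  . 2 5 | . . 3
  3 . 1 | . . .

Step 1. [r5c4∈{6}] r5c4 has the single candidate 6. So r5c4=6.
Step 2. [r1c3∈{4}] only 4 remains possible at r1c3, so r1c3=4.
Step 3. [r2c5∈{1,4,5,6}] across row 2, 4 lands solely at r2c5. So r2c5=4.
Step 4. [r2c1∈{6}] r2c1 has the single candidate 6 ⇒ r2c1=6.
Step 5. [r1c6∈{1,6}] 1 has one home in col 6: r1c6 ⇒ r1c6=1.
Step 6. [r4c5∈{3,6}] across row 4, 3 lands solely at r4c5 ⇒ r4c5=3.
Step 7. [r2c4∈{5}] nothing but 5 survives at r2c4. So r2c4=5.
Step 8. [r5c1∈{4}] nothing but 4 survives at r5c1, so r5c1=4.
Step 9. [r5c5∈{1}] r5c5's peers cover all but 1 ⇒ r5c5=1.
Step 10. [r4c6∈{6}] r4c6's peers cover all but 6, so r4c6=6.
Step 11. [r1c1∈{2}] r1c1 has the single candidate 2 ⇒ r1c1=2.
Step 12. [r1c5∈{6}] r1c5's peers cover all but 6 ⇒ r1c5=6.
Step 13. [r6c2∈{6}] r6c2's peers cover all but 6, so r6c2=6.
Step 14. [r2c2∈{1}] r2c2 has the single candidate 1. So r2c2=1.
Step 15. [r2c3∈{3}] r2c3's peers cover all but 3 ⇒ r2c3=3.
Step 16. [r6c5∈{5}] r6c5 is down to just 5. So r6c5=5.
Step 17. [r6c6∈{4}] only 4 remains possible at r6c6. So r6c6=4.
Step 18. [r6c4∈{2}] only 2 remains possible at r6c4, so r6c4=2.

Answer: 2 5 4 3 6 1 / 6 1 3 5 4 2 / 1 3 6 4 2 5 / 5 4 2 1 3 6 / 4 2 5 6 1 3 / 3 6 1 2 5 4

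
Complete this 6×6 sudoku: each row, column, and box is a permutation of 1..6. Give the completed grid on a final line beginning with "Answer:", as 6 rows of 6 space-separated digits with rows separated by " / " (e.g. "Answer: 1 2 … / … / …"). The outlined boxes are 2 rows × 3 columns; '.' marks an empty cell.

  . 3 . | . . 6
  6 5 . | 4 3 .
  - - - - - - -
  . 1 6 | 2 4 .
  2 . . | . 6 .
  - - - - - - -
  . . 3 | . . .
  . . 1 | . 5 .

Step 1. [r6c1∈{4}] r6c1 has the single candidate 4, so r6c1=4.
Step 2. [r2c6∈{1,2}] r2c6 is the only open cell in row 2 admitting 1 ⇒ r2c6=1.
Step 3. [r4c3∈{4,5}] col 3 places 5 nowhere but r4c3 ⇒ r4c3=5.
Step 4. [r4c6∈{3}] nothing but 3 survives at r4c6, so r4c6=3.
Step 5. [r6c6∈{2}] only 2 remains possible at r6c6 ⇒ r6c6=2.
Step 6. [r6c2∈{6}] r6c2 is down to just 6 ⇒ r6c2=6.
Step 7. [r5c5∈{1}] r5c5 is down to just 1, so r5c5=1.
Step 8. [r1c5∈{2}] nothing but 2 survives at r1c5. So r1c5=2.
Step 9. [r4c2∈{4}] r4c2 has the single candidate 4. So r4c2=4.
Step 10. [r1c4∈{5}] r1c4 has the single candidate 5. So r1c4=5.
Step 11. [r6c4∈{3}] nothing but 3 survives at r6c4, so r6c4=3.
Step 12. [r5c6∈{4}] nothing but 4 survives at r5c6, so r5c6=4.
Step 13. [r3c1∈{3}] nothing but 3 survives at r3c1. So r3c1=3.
Step 14. [r5c4∈{6}] only 6 remains possible at r5c4, so r5c4=6.
Step 15. [r2c3∈{2}] r2c3 has the single candidate 2. So r2c3=2.
Step 16. [r3c6∈{5}] r3c6 has the single candidate 5. So r3c6=5.
Step 17. [r1c3∈{4}] r1c3 has the single candidate 4, so r1c3=4.
Step 18. [r5c1∈{5}] only 5 remains possible at r5c1 ⇒ r5c1=5.
Step 19. [r5c2∈{2}] nothing but 2 survives at r5c2 ⇒ r5c2=2.
Step 20. [r4c4∈{1}] r4c4 is down to just 1, so r4c4=1.
Step 21. [r1c1∈{1}] r1c1's peers cover all but 1, so r1c1=1.

Answer: 1 3 4 5 2 6 / 6 5 2 4 3 1 / 3 1 6 2 4 5 / 2 4 5 1 6 3 / 5 2 3 6 1 4 / 4 6 1 3 5 2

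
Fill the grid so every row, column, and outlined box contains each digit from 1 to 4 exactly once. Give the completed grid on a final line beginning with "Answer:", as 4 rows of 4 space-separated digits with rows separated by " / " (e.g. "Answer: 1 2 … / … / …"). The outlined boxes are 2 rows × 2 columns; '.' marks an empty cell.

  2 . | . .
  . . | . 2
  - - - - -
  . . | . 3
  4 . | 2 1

Step 1. [r2c1∈{1,3}] col 1 places 3 nowhere but r2c1. So r2c1=3.
Step 2. [r1c4∈{4}] only 4 remains possible at r1c4. So r1c4=4.
Step 3. [r1c2∈{1}] only 1 remains possible at r1c2, so r1c2=1.
Step 4. [r1c3∈{3}] r1c3's peers cover all but 3, so r1c3=3.
Step 5. [r3c3∈{4}] r3c3 has the single candidate 4, so r3c3=4.
Step 6. [r3c1∈{1}] r3c1's peers cover all but 1. So r3c1=1.
Step 7. [r2c2∈{4}] nothing but 4 survives at r2c2, so r2c2=4.
Step 8. [r3c2∈{2}] nothing but 2 survives at r3c2 ⇒ r3c2=2.
Step 9. [r2c3∈{1}] r2c3's peers cover all but 1, so r2c3=1.
Step 10. [r4c2∈{3}] r4c2 is down to just 3. So r4c2=3.

Answer: 2 1 3 4 / 3 4 1 2 / 1 2 4 3 / 4 3 2 1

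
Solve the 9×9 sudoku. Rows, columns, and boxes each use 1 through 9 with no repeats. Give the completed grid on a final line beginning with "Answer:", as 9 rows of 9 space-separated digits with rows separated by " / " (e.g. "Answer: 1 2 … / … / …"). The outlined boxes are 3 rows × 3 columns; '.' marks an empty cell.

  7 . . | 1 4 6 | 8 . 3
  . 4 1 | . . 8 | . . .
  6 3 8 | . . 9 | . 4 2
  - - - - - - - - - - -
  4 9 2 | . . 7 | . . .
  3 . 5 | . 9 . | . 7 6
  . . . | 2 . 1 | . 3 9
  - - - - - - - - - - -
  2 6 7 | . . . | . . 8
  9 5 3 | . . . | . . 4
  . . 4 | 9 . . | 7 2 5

Step 1. [r9c5∈{1,3,6,8}] row 9 places 6 nowhere but r9c5, so r9c5=6.
Step 2. [r3c7∈{1,5}] row 3 places 1 nowhere but r3c7, so r3c7=1.
Step 3. [r4c7∈{5}] r4c7 is down to just 5 ⇒ r4c7=5.
Step 4. [r7c6∈{3,4,5}] 5 has one home in col 6: r7c6 ⇒ r7c6=5.
Step 5. [r6c1∈{8}] r6c1's peers cover all but 8. So r6c1=8.
Step 6. [r5c4∈{4,8}] in row 5, 8 fits only at r5c4 ⇒ r5c4=8.
Step 7. [r2c5∈{2,3,5,7}] in row 2, 2 fits only at r2c5. So r2c5=2.
Step 8. [r2c4∈{3,5,7}] row 2 places 3 nowhere but r2c4. So r2c4=3.
Step 9. [r7c7∈{3,9}] in col 7, 3 fits only at r7c7 ⇒ r7c7=3.
Step 10. [r2c7∈{6,9}] col 7 places 9 nowhere but r2c7. So r2c7=9.
Step 11. [r8c4∈{7}] nothing but 7 survives at r8c4 ⇒ r8c4=7.
Step 12. [r7c5∈{1}] only 1 remains possible at r7c5. So r7c5=1.
Step 13. [r2c8∈{5,6}] row 2 places 6 nowhere but r2c8 ⇒ r2c8=6.
Step 14. [r6c7∈{4}] r6c7 is down to just 4, so r6c7=4.
Step 15. [r8c8∈{1}] r8c8's peers cover all but 1 ⇒ r8c8=1.
Step 16. [r6c5∈{5}] only 5 remains possible at r6c5, so r6c5=5.
Step 17. [r5c2∈{1}] only 1 remains possible at r5c2. So r5c2=1.
Step 18. [r4c4∈{6}] r4c4 has the single candidate 6. So r4c4=6.
Step 19. [r7c4∈{4}] r7c4 has the single candidate 4 ⇒ r7c4=4.
Step 20. [r6c2∈{7}] only 7 remains possible at r6c2 ⇒ r6c2=7.
Step 21. [r8c7∈{6}] r8c7's peers cover all but 6, so r8c7=6.
Step 22. [r5c7∈{2}] r5c7 has the single candidate 2. So r5c7=2.
Step 23. [r7c8∈{9}] r7c8 has the single candidate 9, so r7c8=9.
Step 24. [r8c5∈{8}] r8c5 has the single candidate 8, so r8c5=8.
Step 25. [r4c8∈{8}] only 8 remains possible at r4c8, so r4c8=8.
Step 26. [r9c2∈{8}] r9c2 is down to just 8 ⇒ r9c2=8.
Step 27. [r2c9∈{7}] only 7 remains possible at r2c9 ⇒ r2c9=7.
Step 28. [r6c3∈{6}] only 6 remains possible at r6c3 ⇒ r6c3=6.
Step 29. [r4c9∈{1}] r4c9 is down to just 1. So r4c9=1.
Step 30. [r1c3∈{9}] r1c3 is down to just 9 ⇒ r1c3=9.
Step 31. [r9c1∈{1}] r9c1's peers cover all but 1. So r9c1=1.
Step 32. [r3c4∈{5}] only 5 remains possible at r3c4. So r3c4=5.
Step 33. [r5c6∈{4}] nothing but 4 survives at r5c6 ⇒ r5c6=4.
Step 34. [r9c6∈{3}] r9c6's peers cover all but 3. So r9c6=3.
Step 35. [r4c5∈{3}] r4c5's peers cover all but 3 ⇒ r4c5=3.
Step 36. [r1c8∈{5}] nothing but 5 survives at r1c8. So r1c8=5.
Step 37. [r8c6∈{2}] nothing but 2 survives at r8c6 ⇒ r8c6=2.
Step 38. [r3c5∈{7}] r3c5 is down to just 7 ⇒ r3c5=7.
Step 39. [r2c1∈{5}] only 5 remains possible at r2c1 ⇒ r2c1=5.
Step 40. [r1c2∈{2}] only 2 remains possible at r1c2 ⇒ r1c2=2.

Answer: 7 2 9 1 4 6 8 5 3 / 5 4 1 3 2 8 9 6 7 / 6 3 8 5 7 9 1 4 2 / 4 9 2 6 3 7 5 8 1 / 3 1 5 8 9 4 2 7 6 / 8 7 6 2 5 1 4 3 9 / 2 6 7 4 1 5 3 9 8 / 9 5 3 7 8 2 6 1 4 / 1 8 4 9 6 3 7 2 5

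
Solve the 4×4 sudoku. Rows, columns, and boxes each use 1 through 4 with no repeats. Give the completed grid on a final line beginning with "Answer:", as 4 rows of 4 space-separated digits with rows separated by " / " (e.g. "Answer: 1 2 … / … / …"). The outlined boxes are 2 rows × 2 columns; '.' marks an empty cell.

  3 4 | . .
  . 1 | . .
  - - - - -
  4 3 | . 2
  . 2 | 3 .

Step 1. [r1c3∈{1,2}] r1c3 is the only open cell in row 1 admitting 2 ⇒ r1c3=2.
Step 2. [r4c4∈{1,4}] 4 has one home in row 4: r4c4. So r4c4=4.
Step 3. [r2c3∈{4}] r2c3 is down to just 4, so r2c3=4.
Step 4. [r2c4∈{3}] r2c4 is down to just 3, so r2c4=3.
Step 5. [r2c1∈{2}] r2c1 has the single candidate 2, so r2c1=2.
Step 6. [r4c1∈{1}] only 1 remains possible at r4c1 ⇒ r4c1=1.
Step 7. [r1c4∈{1}] nothing but 1 survives at r1c4. So r1c4=1.
Step 8. [r3c3∈{1}] r3c3 has the single candidate 1. So r3c3=1.

Answer: 3 4 2 1 / 2 1 4 3 / 4 3 1 2 / 1 2 3 4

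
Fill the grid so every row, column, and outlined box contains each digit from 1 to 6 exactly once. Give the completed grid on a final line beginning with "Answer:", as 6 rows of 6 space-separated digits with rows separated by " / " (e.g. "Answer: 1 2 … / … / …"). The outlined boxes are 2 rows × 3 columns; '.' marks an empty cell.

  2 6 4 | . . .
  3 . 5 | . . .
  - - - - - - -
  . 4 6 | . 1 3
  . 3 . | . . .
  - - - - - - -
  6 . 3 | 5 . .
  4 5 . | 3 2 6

Step 1. [r5c6∈{1,4}] 1 has one home in box 6: r5c6. So r5c6=1.
Step 2. [r4c3∈{1,2}] r4c3 is the only open cell in col 3 admitting 2. So r4c3=2.
Step 3. [r5c5∈{4}] nothing but 4 survives at r5c5. So r5c5=4.
Step 4. [r2c5∈{6}] r2c5's peers cover all but 6 ⇒ r2c5=6.
Step 5. [r4c5∈{5}] r4c5's peers cover all but 5, so r4c5=5.
Step 6. [r2c6∈{2,4}] col 6 places 2 nowhere but r2c6. So r2c6=2.
Step 7. [r2c4∈{1,4}] r2c4 is the only open cell in row 2 admitting 4. So r2c4=4.
Step 8. [r1c5∈{3}] nothing but 3 survives at r1c5 ⇒ r1c5=3.
Step 9. [r4c4∈{6}] nothing but 6 survives at r4c4. So r4c4=6.
Step 10. [r1c6∈{5}] r1c6 has the single candidate 5, so r1c6=5.
Step 11. [r1c4∈{1}] r1c4's peers cover all but 1 ⇒ r1c4=1.
Step 12. [r5c2∈{2}] r5c2 is down to just 2. So r5c2=2.
Step 13. [r2c2∈{1}] nothing but 1 survives at r2c2 ⇒ r2c2=1.
Step 14. [r3c4∈{2}] nothing but 2 survives at r3c4, so r3c4=2.
Step 15. [r3c1∈{5}] r3c1 has the single candidate 5, so r3c1=5.
Step 16. [r4c6∈{4}] nothing but 4 survives at r4c6, so r4c6=4.
Step 17. [r6c3∈{1}] nothing but 1 survives at r6c3 ⇒ r6c3=1.
Step 18. [r4c1∈{1}] r4c1 has the single candidate 1. So r4c1=1.

Answer: 2 6 4 1 3 5 / 3 1 5 4 6 2 / 5 4 6 2 1 3 / 1 3 2 6 5 4 / 6 2 3 5 4 1 / 4 5 1 3 2 6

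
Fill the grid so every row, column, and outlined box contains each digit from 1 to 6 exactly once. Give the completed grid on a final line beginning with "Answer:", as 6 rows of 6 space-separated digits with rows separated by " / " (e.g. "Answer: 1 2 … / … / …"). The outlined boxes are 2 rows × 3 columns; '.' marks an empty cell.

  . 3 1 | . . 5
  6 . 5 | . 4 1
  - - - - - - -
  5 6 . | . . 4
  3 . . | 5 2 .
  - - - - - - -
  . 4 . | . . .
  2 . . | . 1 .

Step 1. [r2c4∈{2,3}] 3 has one home in row 2: r2c4. So r2c4=3.
Step 2. [r5c6∈{2,3,6}] across col 6, 2 lands solely at r5c6, so r5c6=2.
Step 3. [r5c4∈{6}] r5c4's peers cover all but 6 ⇒ r5c4=6.
Step 4. [r6c6∈{3}] only 3 remains possible at r6c6, so r6c6=3.
Step 5. [r5c3∈{3}] r5c3 has the single candidate 3 ⇒ r5c3=3.
Step 6. [r5c5∈{5}] r5c5's peers cover all but 5. So r5c5=5.
Step 7. [r1c1∈{4}] r1c1's peers cover all but 4. So r1c1=4.
Step 8. [r6c3∈{6}] r6c3's peers cover all but 6 ⇒ r6c3=6.
Step 9. [r3c5∈{3}] r3c5's peers cover all but 3 ⇒ r3c5=3.
Step 10. [r6c4∈{4}] r6c4's peers cover all but 4 ⇒ r6c4=4.
Step 11. [r5c1∈{1}] nothing but 1 survives at r5c1 ⇒ r5c1=1.
Step 12. [r4c2∈{1}] r4c2 has the single candidate 1 ⇒ r4c2=1.
Step 13. [r1c4∈{2}] r1c4 is down to just 2. So r1c4=2.
Step 14. [r3c4∈{1}] nothing but 1 survives at r3c4, so r3c4=1.
Step 15. [r4c6∈{6}] nothing but 6 survives at r4c6 ⇒ r4c6=6.
Step 16. [r2c2∈{2}] only 2 remains possible at r2c2 ⇒ r2c2=2.
Step 17. [r1c5∈{6}] r1c5's peers cover all but 6. So r1c5=6.
Step 18. [r4c3∈{4}] nothing but 4 survives at r4c3. So r4c3=4.
Step 19. [r3c3∈{2}] only 2 remains possible at r3c3, so r3c3=2.
Step 20. [r6c2∈{5}] r6c2 is down to just 5, so r6c2=5.

Answer: 4 3 1 2 6 5 / 6 2 5 3 4 1 / 5 6 2 1 3 4 / 3 1 4 5 2 6 / 1 4 3 6 5 2 / 2 5 6 4 1 3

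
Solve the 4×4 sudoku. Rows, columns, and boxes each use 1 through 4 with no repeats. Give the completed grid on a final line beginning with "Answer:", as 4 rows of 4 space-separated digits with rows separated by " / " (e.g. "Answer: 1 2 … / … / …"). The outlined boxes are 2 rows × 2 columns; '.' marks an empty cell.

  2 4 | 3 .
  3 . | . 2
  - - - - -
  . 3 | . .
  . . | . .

Step 1. [r1c4∈{1}] r1c4 is down to just 1, so r1c4=1.
Step 2. [r3c4∈{4}] r3c4 is down to just 4. So r3c4=4.
Step 3. [r3c1∈{1}] r3c1's peers cover all but 1. So r3c1=1.
Step 4. [r3c3∈{2}] r3c3 is down to just 2, so r3c3=2.
Step 5. [r4c2∈{2}] only 2 remains possible at r4c2. So r4c2=2.
Step 6. [r4c1∈{4}] r4c1's peers cover all but 4 ⇒ r4c1=4.
Step 7. [r2c2∈{1}] nothing but 1 survives at r2c2. So r2c2=1.
Step 8. [r4c3∈{1}] r4c3 has the single candidate 1 ⇒ r4c3=1.
Step 9. [r2c3∈{4}] nothing but 4 survives at r2c3 ⇒ r2c3=4.
Step 10. [r4c4∈{3}] r4c4's peers cover all but 3. So r4c4=3.

Answer: 2 4 3 1 / 3 1 4 2 / 1 3 2 4 / 4 2 1 3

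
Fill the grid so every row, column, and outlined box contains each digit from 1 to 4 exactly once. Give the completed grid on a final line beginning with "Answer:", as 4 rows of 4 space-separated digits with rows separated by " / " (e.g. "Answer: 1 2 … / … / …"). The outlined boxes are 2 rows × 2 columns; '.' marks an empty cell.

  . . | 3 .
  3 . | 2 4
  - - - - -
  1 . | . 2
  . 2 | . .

Step 1. [r4c1∈{4}] nothing but 4 survives at r4c1, so r4c1=4.
Step 2. [r1c4∈{1}] only 1 remains possible at r1c4, so r1c4=1.
Step 3. [r3c3∈{4}] r3c3's peers cover all but 4 ⇒ r3c3=4.
Step 4. [r3c2∈{3}] only 3 remains possible at r3c2, so r3c2=3.
Step 5. [r1c1∈{2}] r1c1 has the single candidate 2. So r1c1=2.
Step 6. [r4c3∈{1}] nothing but 1 survives at r4c3. So r4c3=1.
Step 7. [r4c4∈{3}] r4c4's peers cover all but 3, so r4c4=3.
Step 8. [r1c2∈{4}] nothing but 4 survives at r1c2, so r1c2=4.
Step 9. [r2c2∈{1}] only 1 remains possible at r2c2 ⇒ r2c2=1.

Answer: 2 4 3 1 / 3 1 2 4 / 1 3 4 2 / 4 2 1 3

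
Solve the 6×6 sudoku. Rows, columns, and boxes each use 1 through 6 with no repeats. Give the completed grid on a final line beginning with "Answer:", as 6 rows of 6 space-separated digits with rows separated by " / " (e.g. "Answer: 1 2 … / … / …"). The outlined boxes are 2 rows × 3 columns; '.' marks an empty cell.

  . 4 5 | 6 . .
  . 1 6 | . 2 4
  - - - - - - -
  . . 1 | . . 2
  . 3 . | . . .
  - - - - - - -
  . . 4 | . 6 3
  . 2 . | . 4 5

Step 1. [r6c1∈{1,3,6}] in row 6, 6 fits only at r6c1 ⇒ r6c1=6.
Step 2. [r2c4∈{3,5}] in row 2, 5 fits only at r2c4 ⇒ r2c4=5.
Step 3. [r1c5∈{1,3}] 3 has one home in box 2: r1c5, so r1c5=3.
Step 4. [r3c5∈{5}] only 5 remains possible at r3c5, so r3c5=5.
Step 5. [r4c1∈{2,4,5}] 5 has one home in row 4: r4c1. So r4c1=5.
Step 6. [r4c5∈{1}] r4c5's peers cover all but 1 ⇒ r4c5=1.
Step 7. [r4c4∈{4}] nothing but 4 survives at r4c4. So r4c4=4.
Step 8. [r5c1∈{1}] only 1 remains possible at r5c1 ⇒ r5c1=1.
Step 9. [r1c6∈{1}] r1c6 is down to just 1, so r1c6=1.
Step 10. [r5c2∈{5}] r5c2 is down to just 5 ⇒ r5c2=5.
Step 11. [r4c3∈{2}] nothing but 2 survives at r4c3 ⇒ r4c3=2.
Step 12. [r5c4∈{2}] r5c4 is down to just 2. So r5c4=2.
Step 13. [r1c1∈{2}] only 2 remains possible at r1c1. So r1c1=2.
Step 14. [r2c1∈{3}] r2c1 has the single candidate 3 ⇒ r2c1=3.
Step 15. [r4c6∈{6}] r4c6 is down to just 6 ⇒ r4c6=6.
Step 16. [r3c2∈{6}] r3c2 has the single candidate 6. So r3c2=6.
Step 17. [r3c1∈{4}] nothing but 4 survives at r3c1. So r3c1=4.
Step 18. [r3c4∈{3}] r3c4's peers cover all but 3. So r3c4=3.
Step 19. [r6c4∈{1}] nothing but 1 survives at r6c4 ⇒ r6c4=1.
Step 20. [r6c3∈{3}] r6c3 is down to just 3, so r6c3=3.

Answer: 2 4 5 6 3 1 / 3 1 6 5 2 4 / 4 6 1 3 5 2 / 5 3 2 4 1 6 / 1 5 4 2 6 3 / 6 2 3 1 4 5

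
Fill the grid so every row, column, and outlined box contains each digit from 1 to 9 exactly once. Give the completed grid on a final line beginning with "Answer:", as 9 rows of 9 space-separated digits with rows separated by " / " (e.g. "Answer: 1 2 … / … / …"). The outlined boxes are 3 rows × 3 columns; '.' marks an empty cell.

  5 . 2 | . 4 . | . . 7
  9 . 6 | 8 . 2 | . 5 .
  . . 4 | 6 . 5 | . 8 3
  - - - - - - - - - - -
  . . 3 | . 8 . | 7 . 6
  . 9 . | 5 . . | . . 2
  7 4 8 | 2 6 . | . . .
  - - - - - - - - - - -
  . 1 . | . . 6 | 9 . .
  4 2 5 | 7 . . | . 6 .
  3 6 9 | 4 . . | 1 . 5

Step 1. [r7c4∈{3}] r7c4's peers cover all but 3. So r7c4=3.
Step 2. [r1c8∈{1,9}] across box 3, 9 lands solely at r1c8. So r1c8=9.
Step 3. [r5c3∈{1}] nothing but 1 survives at r5c3 ⇒ r5c3=1.
Step 4. [r1c4∈{1}] only 1 remains possible at r1c4. So r1c4=1.
Step 5. [r1c6∈{3}] only 3 remains possible at r1c6, so r1c6=3.
Step 6. [r8c9∈{8}] r8c9 has the single candidate 8. So r8c9=8.
Step 7. [r2c5∈{7}] r2c5 has the single candidate 7 ⇒ r2c5=7.
Step 8. [r9c5∈{2}] nothing but 2 survives at r9c5 ⇒ r9c5=2.
Step 9. [r4c4∈{9}] r4c4 is down to just 9. So r4c4=9.
Step 10. [r6c6∈{1}] r6c6 has the single candidate 1, so r6c6=1.
Step 11. [r6c8∈{3}] r6c8's peers cover all but 3. So r6c8=3.
Step 12. [r5c8∈{4}] only 4 remains possible at r5c8, so r5c8=4.
Step 13. [r2c9∈{1,4}] row 2 places 1 nowhere but r2c9. So r2c9=1.
Step 14. [r7c3∈{7}] r7c3 has the single candidate 7, so r7c3=7.
Step 15. [r3c5∈{9}] r3c5 is down to just 9 ⇒ r3c5=9.
Step 16. [r7c1∈{8}] only 8 remains possible at r7c1. So r7c1=8.
Step 17. [r6c7∈{5}] r6c7's peers cover all but 5. So r6c7=5.
Step 18. [r8c7∈{3}] r8c7 has the single candidate 3 ⇒ r8c7=3.
Step 19. [r5c1∈{6}] nothing but 6 survives at r5c1 ⇒ r5c1=6.
Step 20. [r8c6∈{9}] nothing but 9 survives at r8c6, so r8c6=9.
Step 21. [r4c1∈{2}] r4c1 is down to just 2 ⇒ r4c1=2.
Step 22. [r7c8∈{2}] only 2 remains possible at r7c8, so r7c8=2.
Step 23. [r8c5∈{1}] r8c5's peers cover all but 1, so r8c5=1.
Step 24. [r1c2∈{8}] only 8 remains possible at r1c2. So r1c2=8.
Step 25. [r2c2∈{3}] r2c2's peers cover all but 3, so r2c2=3.
Step 26. [r3c1∈{1}] r3c1 is down to just 1, so r3c1=1.
Step 27. [r5c7∈{8}] nothing but 8 survives at r5c7. So r5c7=8.
Step 28. [r5c6∈{7}] r5c6's peers cover all but 7 ⇒ r5c6=7.
Step 29. [r9c8∈{7}] r9c8's peers cover all but 7, so r9c8=7.
Step 30. [r9c6∈{8}] only 8 remains possible at r9c6. So r9c6=8.
Step 31. [r4c8∈{1}] nothing but 1 survives at r4c8 ⇒ r4c8=1.
Step 32. [r2c7∈{4}] r2c7 has the single candidate 4 ⇒ r2c7=4.
Step 33. [r4c2∈{5}] r4c2 is down to just 5. So r4c2=5.
Step 34. [r3c2∈{7}] nothing but 7 survives at r3c2, so r3c2=7.
Step 35. [r3c7∈{2}] r3c7 has the single candidate 2, so r3c7=2.
Step 36. [r7c9∈{4}] r7c9 has the single candidate 4 ⇒ r7c9=4.
Step 37. [r1c7∈{6}] only 6 remains possible at r1c7, so r1c7=6.
Step 38. [r6c9∈{9}] r6c9 is down to just 9. So r6c9=9.
Step 39. [r5c5∈{3}] r5c5 has the single candidate 3. So r5c5=3.
Step 40. [r4c6∈{4}] r4c6 has the single candidate 4 ⇒ r4c6=4.
Step 41. [r7c5∈{5}] r7c5 is down to just 5, so r7c5=5.

Answer: 5 8 2 1 4 3 6 9 7 / 9 3 6 8 7 2 4 5 1 / 1 7 4 6 9 5 2 8 3 / 2 5 3 9 8 4 7 1 6 / 6 9 1 5 3 7 8 4 2 / 7 4 8 2 6 1 5 3 9 / 8 1 7 3 5 6 9 2 4 / 4 2 5 7 1 9 3 6 8 / 3 6 9 4 2 8 1 7 5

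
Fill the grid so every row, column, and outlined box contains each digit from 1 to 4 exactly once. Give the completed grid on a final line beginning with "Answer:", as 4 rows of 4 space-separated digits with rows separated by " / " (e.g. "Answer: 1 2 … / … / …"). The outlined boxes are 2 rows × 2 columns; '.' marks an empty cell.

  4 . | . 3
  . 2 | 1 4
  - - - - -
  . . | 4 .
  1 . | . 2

Step 1. [r3c2∈{3}] r3c2 has the single candidate 3 ⇒ r3c2=3.
Step 2. [r4c3∈{3}] r4c3 is down to just 3 ⇒ r4c3=3.
Step 3. [r1c2∈{1}] r1c2 has the single candidate 1, so r1c2=1.
Step 4. [r3c1∈{2}] nothing but 2 survives at r3c1, so r3c1=2.
Step 5. [r1c3∈{2}] only 2 remains possible at r1c3. So r1c3=2.
Step 6. [r4c2∈{4}] r4c2's peers cover all but 4 ⇒ r4c2=4.
Step 7. [r2c1∈{3}] nothing but 3 survives at r2c1, so r2c1=3.
Step 8. [r3c4∈{1}] nothing but 1 survives at r3c4, so r3c4=1.

Answer: 4 1 2 3 / 3 2 1 4 / 2 3 4 1 / 1 4 3 2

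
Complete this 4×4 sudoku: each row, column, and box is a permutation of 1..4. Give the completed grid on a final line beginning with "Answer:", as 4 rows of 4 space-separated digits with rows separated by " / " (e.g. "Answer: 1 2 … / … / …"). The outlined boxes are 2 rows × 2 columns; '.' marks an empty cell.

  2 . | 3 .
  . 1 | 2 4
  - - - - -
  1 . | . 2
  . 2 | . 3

Step 1. [r3c3∈{4}] nothing but 4 survives at r3c3. So r3c3=4.
Step 2. [r1c2∈{4}] nothing but 4 survives at r1c2 ⇒ r1c2=4.
Step 3. [r4c3∈{1}] r4c3's peers cover all but 1. So r4c3=1.
Step 4. [r1c4∈{1}] nothing but 1 survives at r1c4. So r1c4=1.
Step 5. [r3c2∈{3}] r3c2's peers cover all but 3, so r3c2=3.
Step 6. [r4c1∈{4}] r4c1 is down to just 4, so r4c1=4.
Step 7. [r2c1∈{3}] only 3 remains possible at r2c1, so r2c1=3.

Answer: 2 4 3 1 / 3 1 2 4 / 1 3 4 2 / 4 2 1 3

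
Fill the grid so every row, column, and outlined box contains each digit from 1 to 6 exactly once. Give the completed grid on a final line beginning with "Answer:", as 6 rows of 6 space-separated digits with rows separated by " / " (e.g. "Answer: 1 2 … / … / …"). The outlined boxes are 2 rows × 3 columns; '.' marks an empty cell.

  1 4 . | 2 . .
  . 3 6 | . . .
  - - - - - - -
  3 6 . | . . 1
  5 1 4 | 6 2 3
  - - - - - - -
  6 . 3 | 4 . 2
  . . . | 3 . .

Step 1. [r6c3∈{1,2,5}] across col 3, 1 lands solely at r6c3. So r6c3=1.
Step 2. [r6c2∈{2,5}] 2 has one home in col 2: r6c2 ⇒ r6c2=2.
Step 3. [r1c5∈{3,5,6}] across row 1, 3 lands solely at r1c5. So r1c5=3.
Step 4. [r3c5∈{4,5}] across row 3, 4 lands solely at r3c5. So r3c5=4.
Step 5. [r5c5∈{1,5}] row 5 places 1 nowhere but r5c5. So r5c5=1.
Step 6. [r2c5∈{5}] r2c5 has the single candidate 5, so r2c5=5.
Step 7. [r6c6∈{5,6}] row 6 places 5 nowhere but r6c6, so r6c6=5.
Step 8. [r3c4∈{5}] only 5 remains possible at r3c4. So r3c4=5.
Step 9. [r1c3∈{5}] r1c3 is down to just 5 ⇒ r1c3=5.
Step 10. [r1c6∈{6}] only 6 remains possible at r1c6. So r1c6=6.
Step 11. [r3c3∈{2}] r3c3's peers cover all but 2. So r3c3=2.
Step 12. [r2c1∈{2}] nothing but 2 survives at r2c1. So r2c1=2.
Step 13. [r5c2∈{5}] nothing but 5 survives at r5c2, so r5c2=5.
Step 14. [r6c1∈{4}] r6c1's peers cover all but 4. So r6c1=4.
Step 15. [r2c6∈{4}] only 4 remains possible at r2c6 ⇒ r2c6=4.
Step 16. [r6c5∈{6}] r6c5 has the single candidate 6, so r6c5=6.
Step 17. [r2c4∈{1}] only 1 remains possible at r2c4. So r2c4=1.

Answer: 1 4 5 2 3 6 / 2 3 6 1 5 4 / 3 6 2 5 4 1 / 5 1 4 6 2 3 / 6 5 3 4 1 2 / 4 2 1 3 6 5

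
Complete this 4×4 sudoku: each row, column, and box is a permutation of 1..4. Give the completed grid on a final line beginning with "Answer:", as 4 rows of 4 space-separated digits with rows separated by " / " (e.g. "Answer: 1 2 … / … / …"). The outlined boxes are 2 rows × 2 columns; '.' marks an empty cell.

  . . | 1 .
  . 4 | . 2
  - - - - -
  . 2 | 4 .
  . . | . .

Step 1. [r4c2∈{1,3}] across col 2, 1 lands solely at r4c2, so r4c2=1.
Step 2. [r3c1∈{3}] r3c1 has the single candidate 3. So r3c1=3.
Step 3. [r4c4∈{3}] nothing but 3 survives at r4c4 ⇒ r4c4=3.
Step 4. [r1c4∈{4}] r1c4 is down to just 4 ⇒ r1c4=4.
Step 5. [r1c1∈{2}] r1c1's peers cover all but 2, so r1c1=2.
Step 6. [r3c4∈{1}] only 1 remains possible at r3c4. So r3c4=1.
Step 7. [r4c3∈{2}] nothing but 2 survives at r4c3. So r4c3=2.
Step 8. [r2c3∈{3}] r2c3's peers cover all but 3. So r2c3=3.
Step 9. [r1c2∈{3}] r1c2 is down to just 3 ⇒ r1c2=3.
Step 10. [r2c1∈{1}] r2c1's peers cover all but 1. So r2c1=1.
Step 11. [r4c1∈{4}] only 4 remains possible at r4c1 ⇒ r4c1=4.

Answer: 2 3 1 4 / 1 4 3 2 / 3 2 4 1 / 4 1 2 3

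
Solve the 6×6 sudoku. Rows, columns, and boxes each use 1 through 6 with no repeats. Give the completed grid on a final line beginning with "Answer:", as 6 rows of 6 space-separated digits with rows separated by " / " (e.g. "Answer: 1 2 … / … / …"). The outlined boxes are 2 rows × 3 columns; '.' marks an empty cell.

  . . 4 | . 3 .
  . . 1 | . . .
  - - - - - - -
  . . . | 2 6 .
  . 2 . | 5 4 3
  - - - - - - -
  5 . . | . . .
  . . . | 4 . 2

Step 1. [r2c4∈{6}] r2c4 is down to just 6. So r2c4=6.
Step 2. [r5c2∈{1,3,4,6}] across row 5, 4 lands solely at r5c2. So r5c2=4.
Step 3. [r4c1∈{1,6}] across row 4, 1 lands solely at r4c1, so r4c1=1.
Step 4. [r6c2∈{1,3,6}] col 2 places 1 nowhere but r6c2. So r6c2=1.
Step 5. [r1c4∈{1}] only 1 remains possible at r1c4. So r1c4=1.
Step 6. [r1c6∈{5}] r1c6 is down to just 5 ⇒ r1c6=5.
Step 7. [r5c3∈{2,3,6}] across row 5, 2 lands solely at r5c3, so r5c3=2.
Step 8. [r1c1∈{2,6}] r1c1 is the only open cell in row 1 admitting 2. So r1c1=2.
Step 9. [r2c1∈{3}] r2c1 has the single candidate 3 ⇒ r2c1=3.
Step 10. [r6c3∈{3,6}] 3 has one home in row 6: r6c3 ⇒ r6c3=3.
Step 11. [r2c2∈{5}] r2c2 is down to just 5, so r2c2=5.
Step 12. [r5c5∈{1}] r5c5 is down to just 1, so r5c5=1.
Step 13. [r2c6∈{4}] only 4 remains possible at r2c6, so r2c6=4.
Step 14. [r3c2∈{3}] r3c2 is down to just 3, so r3c2=3.
Step 15. [r3c6∈{1}] r3c6 is down to just 1. So r3c6=1.
Step 16. [r4c3∈{6}] r4c3 is down to just 6 ⇒ r4c3=6.
Step 17. [r6c5∈{5}] r6c5 is down to just 5 ⇒ r6c5=5.
Step 18. [r5c4∈{3}] only 3 remains possible at r5c4 ⇒ r5c4=3.
Step 19. [r1c2∈{6}] r1c2 is down to just 6. So r1c2=6.
Step 20. [r5c6∈{6}] only 6 remains possible at r5c6. So r5c6=6.
Step 21. [r2c5∈{2}] nothing but 2 survives at r2c5 ⇒ r2c5=2.
Step 22. [r3c3∈{5}] r3c3 is down to just 5, so r3c3=5.
Step 23. [r6c1∈{6}] r6c1 is down to just 6, so r6c1=6.
Step 24. [r3c1∈{4}] only 4 remains possible at r3c1, so r3c1=4.

Answer: 2 6 4 1 3 5 / 3 5 1 6 2 4 / 4 3 5 2 6 1 / 1 2 6 5 4 3 / 5 4 2 3 1 6 / 6 1 3 4 5 2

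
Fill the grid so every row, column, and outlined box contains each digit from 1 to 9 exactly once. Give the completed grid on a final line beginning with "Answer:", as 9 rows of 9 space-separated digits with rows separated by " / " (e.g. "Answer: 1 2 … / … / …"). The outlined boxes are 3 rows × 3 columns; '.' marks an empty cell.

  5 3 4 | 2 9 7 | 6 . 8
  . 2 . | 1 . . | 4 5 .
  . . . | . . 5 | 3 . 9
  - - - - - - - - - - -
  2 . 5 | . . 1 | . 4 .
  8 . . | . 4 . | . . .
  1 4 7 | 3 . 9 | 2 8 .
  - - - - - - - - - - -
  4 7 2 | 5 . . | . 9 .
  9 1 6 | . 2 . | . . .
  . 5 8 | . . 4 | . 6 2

Step 1. [r4c9∈{3,6,7}] r4c9 is the only open cell in row 4 admitting 3 ⇒ r4c9=3.
Step 2. [r7c9∈{1}] r7c9's peers cover all but 1 ⇒ r7c9=1.
Step 3. [r9c7∈{7}] only 7 remains possible at r9c7 ⇒ r9c7=7.
Step 4. [r4c5∈{6,7,8}] in col 5, 7 fits only at r4c5, so r4c5=7.
Step 5. [r5c4∈{6}] only 6 remains possible at r5c4. So r5c4=6.
Step 6. [r5c7∈{1,5,9}] across col 7, 1 lands solely at r5c7 ⇒ r5c7=1.
Step 7. [r7c7∈{8}] nothing but 8 survives at r7c7, so r7c7=8.
Step 8. [r3c2∈{6,8}] col 2 places 8 nowhere but r3c2, so r3c2=8.
Step 9. [r3c5∈{6}] only 6 remains possible at r3c5, so r3c5=6.
Step 10. [r7c5∈{3}] r7c5's peers cover all but 3, so r7c5=3.
Step 11. [r5c9∈{5,7}] 5 has one home in row 5: r5c9 ⇒ r5c9=5.
Step 12. [r5c2∈{9}] r5c2 has the single candidate 9. So r5c2=9.
Step 13. [r3c1∈{7}] r3c1 has the single candidate 7. So r3c1=7.
Step 14. [r8c6∈{8}] nothing but 8 survives at r8c6 ⇒ r8c6=8.
Step 15. [r3c3∈{1}] r3c3 has the single candidate 1, so r3c3=1.
Step 16. [r8c8∈{3}] r8c8 has the single candidate 3, so r8c8=3.
Step 17. [r3c4∈{4}] r3c4 has the single candidate 4 ⇒ r3c4=4.
Step 18. [r7c6∈{6}] r7c6 has the single candidate 6, so r7c6=6.
Step 19. [r6c5∈{5}] nothing but 5 survives at r6c5, so r6c5=5.
Step 20. [r2c1∈{6}] only 6 remains possible at r2c1 ⇒ r2c1=6.
Step 21. [r5c3∈{3}] only 3 remains possible at r5c3 ⇒ r5c3=3.
Step 22. [r6c9∈{6}] nothing but 6 survives at r6c9, so r6c9=6.
Step 23. [r4c7∈{9}] only 9 remains possible at r4c7, so r4c7=9.
Step 24. [r9c5∈{1}] r9c5's peers cover all but 1. So r9c5=1.
Step 25. [r8c4∈{7}] nothing but 7 survives at r8c4, so r8c4=7.
Step 26. [r3c8∈{2}] r3c8's peers cover all but 2 ⇒ r3c8=2.
Step 27. [r2c9∈{7}] nothing but 7 survives at r2c9 ⇒ r2c9=7.
Step 28. [r2c5∈{8}] r2c5's peers cover all but 8. So r2c5=8.
Step 29. [r2c6∈{3}] nothing but 3 survives at r2c6, so r2c6=3.
Step 30. [r1c8∈{1}] only 1 remains possible at r1c8. So r1c8=1.
Step 31. [r8c7∈{5}] r8c7 has the single candidate 5, so r8c7=5.
Step 32. [r5c6∈{2}] r5c6 is down to just 2, so r5c6=2.
Step 33. [r9c1∈{3}] nothing but 3 survives at r9c1, so r9c1=3.
Step 34. [r4c2∈{6}] r4c2 is down to just 6. So r4c2=6.
Step 35. [r2c3∈{9}] r2c3 has the single candidate 9 ⇒ r2c3=9.
Step 36. [r9c4∈{9}] r9c4 is down to just 9 ⇒ r9c4=9.
Step 37. [r5c8∈{7}] nothing but 7 survives at r5c8 ⇒ r5c8=7.
Step 38. [r8c9∈{4}] nothing but 4 survives at r8c9 ⇒ r8c9=4.
Step 39. [r4c4∈{8}] r4c4's peers cover all but 8, so r4c4=8.

Answer: 5 3 4 2 9 7 6 1 8 / 6 2 9 1 8 3 4 5 7 / 7 8 1 4 6 5 3 2 9 / 2 6 5 8 7 1 9 4 3 / 8 9 3 6 4 2 1 7 5 / 1 4 7 3 5 9 2 8 6 / 4 7 2 5 3 6 8 9 1 / 9 1 6 7 2 8 5 3 4 / 3 5 8 9 1 4 7 6 2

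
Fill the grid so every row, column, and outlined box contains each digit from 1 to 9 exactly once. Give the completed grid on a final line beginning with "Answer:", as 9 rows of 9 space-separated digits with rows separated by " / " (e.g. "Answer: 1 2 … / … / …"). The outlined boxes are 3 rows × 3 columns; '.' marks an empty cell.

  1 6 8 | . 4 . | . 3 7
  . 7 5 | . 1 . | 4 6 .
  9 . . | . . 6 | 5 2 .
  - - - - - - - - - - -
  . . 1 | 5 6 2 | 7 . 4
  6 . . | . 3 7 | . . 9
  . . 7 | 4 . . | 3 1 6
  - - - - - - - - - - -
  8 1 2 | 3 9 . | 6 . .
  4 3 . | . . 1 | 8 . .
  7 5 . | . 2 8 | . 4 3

Step 1. [r8c8∈{5,7,9}] across col 8, 9 lands solely at r8c8, so r8c8=9.
Step 2. [r8c5∈{5,7}] r8c5 is the only open cell in col 5 admitting 5. So r8c5=5.
Step 3. [r6c5∈{8}] nothing but 8 survives at r6c5, so r6c5=8.
Step 4. [r6c6∈{9}] r6c6 has the single candidate 9. So r6c6=9.
Step 5. [r2c4∈{2,8,9}] across row 2, 9 lands solely at r2c4, so r2c4=9.
Step 6. [r3c3∈{3,4}] in row 3, 3 fits only at r3c3 ⇒ r3c3=3.
Step 7. [r6c2∈{2}] r6c2 has the single candidate 2, so r6c2=2.
Step 8. [r4c8∈{8}] r4c8 is down to just 8. So r4c8=8.
Step 9. [r9c4∈{6}] r9c4 has the single candidate 6. So r9c4=6.
Step 10. [r3c4∈{7,8}] col 4 places 8 nowhere but r3c4 ⇒ r3c4=8.
Step 11. [r5c8∈{5}] r5c8's peers cover all but 5, so r5c8=5.
Step 12. [r3c2∈{4}] nothing but 4 survives at r3c2, so r3c2=4.
Step 13. [r4c1∈{3}] only 3 remains possible at r4c1, so r4c1=3.
Step 14. [r2c9∈{8}] nothing but 8 survives at r2c9. So r2c9=8.
Step 15. [r3c9∈{1}] only 1 remains possible at r3c9. So r3c9=1.
Step 16. [r8c4∈{7}] r8c4 is down to just 7 ⇒ r8c4=7.
Step 17. [r3c5∈{7}] r3c5's peers cover all but 7. So r3c5=7.
Step 18. [r9c3∈{9}] nothing but 9 survives at r9c3. So r9c3=9.
Step 19. [r9c7∈{1}] r9c7 has the single candidate 1 ⇒ r9c7=1.
Step 20. [r4c2∈{9}] only 9 remains possible at r4c2 ⇒ r4c2=9.
Step 21. [r8c9∈{2}] r8c9 has the single candidate 2. So r8c9=2.
Step 22. [r7c6∈{4}] nothing but 4 survives at r7c6, so r7c6=4.
Step 23. [r2c6∈{3}] nothing but 3 survives at r2c6, so r2c6=3.
Step 24. [r2c1∈{2}] nothing but 2 survives at r2c1, so r2c1=2.
Step 25. [r6c1∈{5}] r6c1 has the single candidate 5, so r6c1=5.
Step 26. [r5c7∈{2}] r5c7's peers cover all but 2, so r5c7=2.
Step 27. [r5c2∈{8}] r5c2 is down to just 8, so r5c2=8.
Step 28. [r1c6∈{5}] nothing but 5 survives at r1c6 ⇒ r1c6=5.
Step 29. [r5c4∈{1}] r5c4 is down to just 1 ⇒ r5c4=1.
Step 30. [r1c7∈{9}] only 9 remains possible at r1c7 ⇒ r1c7=9.
Step 31. [r7c8∈{7}] r7c8's peers cover all but 7, so r7c8=7.
Step 32. [r5c3∈{4}] only 4 remains possible at r5c3, so r5c3=4.
Step 33. [r8c3∈{6}] r8c3 is down to just 6, so r8c3=6.
Step 34. [r7c9∈{5}] r7c9's peers cover all but 5. So r7c9=5.
Step 35. [r1c4∈{2}] r1c4 is down to just 2. So r1c4=2.

Answer: 1 6 8 2 4 5 9 3 7 / 2 7 5 9 1 3 4 6 8 / 9 4 3 8 7 6 5 2 1 / 3 9 1 5 6 2 7 8 4 / 6 8 4 1 3 7 2 5 9 / 5 2 7 4 8 9 3 1 6 / 8 1 2 3 9 4 6 7 5 / 4 3 6 7 5 1 8 9 2 / 7 5 9 6 2 8 1 4 3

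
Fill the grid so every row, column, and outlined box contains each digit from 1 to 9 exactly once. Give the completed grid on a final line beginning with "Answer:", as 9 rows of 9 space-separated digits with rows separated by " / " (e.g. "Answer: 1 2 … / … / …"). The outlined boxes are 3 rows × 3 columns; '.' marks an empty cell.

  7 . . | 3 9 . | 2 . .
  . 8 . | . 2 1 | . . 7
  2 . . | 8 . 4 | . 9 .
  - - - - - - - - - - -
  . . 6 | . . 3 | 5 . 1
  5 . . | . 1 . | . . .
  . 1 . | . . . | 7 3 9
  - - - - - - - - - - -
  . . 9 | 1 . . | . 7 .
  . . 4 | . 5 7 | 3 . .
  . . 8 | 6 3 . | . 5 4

Step 1. [r6c3∈{2}] r6c3 is down to just 2, so r6c3=2.
Step 2. [r7c2∈{2,3,5,6}] in row 7, 5 fits only at r7c2, so r7c2=5.
Step 3. [r2c1∈{3,4,6,9}] 9 has one home in row 2: r2c1. So r2c1=9.
Step 4. [r2c3∈{3,5}] row 2 places 3 nowhere but r2c3 ⇒ r2c3=3.
Step 5. [r3c2∈{6}] only 6 remains possible at r3c2, so r3c2=6.
Step 6. [r1c6∈{5,6}] across box 2, 6 lands solely at r1c6. So r1c6=6.
Step 7. [r8c2∈{2}] r8c2 has the single candidate 2 ⇒ r8c2=2.
Step 8. [r7c9∈{2,6,8}] 2 has one home in box 9: r7c9. So r7c9=2.
Step 9. [r7c6∈{8}] only 8 remains possible at r7c6, so r7c6=8.
Step 10. [r7c7∈{6}] nothing but 6 survives at r7c7 ⇒ r7c7=6.
Step 11. [r5c7∈{4,8}] in col 7, 8 fits only at r5c7 ⇒ r5c7=8.
Step 12. [r3c7∈{1}] nothing but 1 survives at r3c7, so r3c7=1.
Step 13. [r5c2∈{3,4,7,9}] across row 5, 3 lands solely at r5c2, so r5c2=3.
Step 14. [r8c4∈{9}] r8c4 is down to just 9, so r8c4=9.
Step 15. [r6c5∈{4,6,8}] row 6 places 6 nowhere but r6c5. So r6c5=6.
Step 16. [r4c5∈{4,7,8}] in col 5, 8 fits only at r4c5, so r4c5=8.
Step 17. [r4c1∈{4}] nothing but 4 survives at r4c1 ⇒ r4c1=4.
Step 18. [r5c8∈{2,4,6}] r5c8 is the only open cell in box 6 admitting 4 ⇒ r5c8=4.
Step 19. [r3c3∈{5}] only 5 remains possible at r3c3, so r3c3=5.
Step 20. [r8c9∈{8}] r8c9's peers cover all but 8, so r8c9=8.
Step 21. [r5c3∈{7}] r5c3 has the single candidate 7, so r5c3=7.
Step 22. [r5c4∈{2}] nothing but 2 survives at r5c4. So r5c4=2.
Step 23. [r6c4∈{4,5}] across row 6, 4 lands solely at r6c4 ⇒ r6c4=4.
Step 24. [r8c8∈{1}] r8c8 has the single candidate 1. So r8c8=1.
Step 25. [r7c5∈{4}] r7c5 has the single candidate 4. So r7c5=4.
Step 26. [r4c8∈{2}] r4c8's peers cover all but 2 ⇒ r4c8=2.
Step 27. [r9c2∈{7}] r9c2 is down to just 7 ⇒ r9c2=7.
Step 28. [r7c1∈{3}] only 3 remains possible at r7c1. So r7c1=3.
Step 29. [r1c8∈{8}] r1c8 is down to just 8. So r1c8=8.
Step 30. [r5c6∈{9}] r5c6 has the single candidate 9 ⇒ r5c6=9.
Step 31. [r2c8∈{6}] r2c8 has the single candidate 6, so r2c8=6.
Step 32. [r2c4∈{5}] r2c4 is down to just 5. So r2c4=5.
Step 33. [r8c1∈{6}] r8c1 has the single candidate 6, so r8c1=6.
Step 34. [r1c2∈{4}] r1c2 has the single candidate 4 ⇒ r1c2=4.
Step 35. [r9c1∈{1}] r9c1 has the single candidate 1 ⇒ r9c1=1.
Step 36. [r9c7∈{9}] only 9 remains possible at r9c7. So r9c7=9.
Step 37. [r1c9∈{5}] r1c9's peers cover all but 5, so r1c9=5.
Step 38. [r9c6∈{2}] r9c6 is down to just 2. So r9c6=2.
Step 39. [r1c3∈{1}] r1c3's peers cover all but 1, so r1c3=1.
Step 40. [r6c6∈{5}] only 5 remains possible at r6c6. So r6c6=5.
Step 41. [r3c5∈{7}] r3c5 has the single candidate 7. So r3c5=7.
Step 42. [r5c9∈{6}] r5c9 has the single candidate 6 ⇒ r5c9=6.
Step 43. [r4c2∈{9}] r4c2's peers cover all but 9. So r4c2=9.
Step 44. [r2c7∈{4}] r2c7 has the single candidate 4, so r2c7=4.
Step 45. [r6c1∈{8}] r6c1 has the single candidate 8 ⇒ r6c1=8.
Step 46. [r4c4∈{7}] r4c4's peers cover all but 7, so r4c4=7.
Step 47. [r3c9∈{3}] r3c9's peers cover all but 3, so r3c9=3.

Answer: 7 4 1 3 9 6 2 8 5 / 9 8 3 5 2 1 4 6 7 / 2 6 5 8 7 4 1 9 3 / 4 9 6 7 8 3 5 2 1 / 5 3 7 2 1 9 8 4 6 / 8 1 2 4 6 5 7 3 9 / 3 5 9 1 4 8 6 7 2 / 6 2 4 9 5 7 3 1 8 / 1 7 8 6 3 2 9 5 4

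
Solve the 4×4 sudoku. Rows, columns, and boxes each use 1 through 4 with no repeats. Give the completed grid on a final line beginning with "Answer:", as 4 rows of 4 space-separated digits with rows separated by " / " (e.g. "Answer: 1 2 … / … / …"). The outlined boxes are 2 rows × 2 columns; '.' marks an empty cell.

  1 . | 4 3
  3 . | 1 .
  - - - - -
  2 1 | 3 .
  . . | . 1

Step 1. [r2c2∈{2,4}] row 2 places 4 nowhere but r2c2, so r2c2=4.
Step 2. [r2c4∈{2}] r2c4 is down to just 2. So r2c4=2.
Step 3. [r1c2∈{2}] nothing but 2 survives at r1c2. So r1c2=2.
Step 4. [r4c1∈{4}] r4c1 is down to just 4. So r4c1=4.
Step 5. [r3c4∈{4}] nothing but 4 survives at r3c4 ⇒ r3c4=4.
Step 6. [r4c3∈{2}] r4c3's peers cover all but 2 ⇒ r4c3=2.
Step 7. [r4c2∈{3}] r4c2 has the single candidate 3, so r4c2=3.

Answer: 1 2 4 3 / 3 4 1 2 / 2 1 3 4 / 4 3 2 1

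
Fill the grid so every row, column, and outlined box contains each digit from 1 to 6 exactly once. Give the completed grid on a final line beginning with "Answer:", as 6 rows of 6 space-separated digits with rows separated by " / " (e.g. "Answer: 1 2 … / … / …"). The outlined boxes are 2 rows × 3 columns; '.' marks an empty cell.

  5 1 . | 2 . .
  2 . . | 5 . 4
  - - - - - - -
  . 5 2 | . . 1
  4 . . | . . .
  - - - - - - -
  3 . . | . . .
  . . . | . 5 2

Step 1. [r5c6∈{6}] r5c6's peers cover all but 6, so r5c6=6.
Step 2. [r3c1∈{6}] only 6 remains possible at r3c1. So r3c1=6.
Step 3. [r4c2∈{3}] only 3 remains possible at r4c2, so r4c2=3.
Step 4. [r1c3∈{3,4,6}] 4 has one home in row 1: r1c3. So r1c3=4.
Step 5. [r6c1∈{1}] r6c1 is down to just 1, so r6c1=1.
Step 6. [r2c5∈{1,3,6}] across row 2, 1 lands solely at r2c5. So r2c5=1.
Step 7. [r5c5∈{4}] only 4 remains possible at r5c5 ⇒ r5c5=4.
Step 8. [r6c3∈{6}] r6c3 is down to just 6. So r6c3=6.
Step 9. [r1c5∈{3,6}] across row 1, 6 lands solely at r1c5 ⇒ r1c5=6.
Step 10. [r3c4∈{3,4}] in row 3, 4 fits only at r3c4, so r3c4=4.
Step 11. [r4c5∈{2}] r4c5 is down to just 2. So r4c5=2.
Step 12. [r4c6∈{5}] r4c6 has the single candidate 5 ⇒ r4c6=5.
Step 13. [r6c4∈{3}] r6c4's peers cover all but 3. So r6c4=3.
Step 14. [r5c4∈{1}] r5c4 has the single candidate 1. So r5c4=1.
Step 15. [r3c5∈{3}] r3c5 has the single candidate 3. So r3c5=3.
Step 16. [r1c6∈{3}] nothing but 3 survives at r1c6 ⇒ r1c6=3.
Step 17. [r4c3∈{1}] r4c3 has the single candidate 1. So r4c3=1.
Step 18. [r6c2∈{4}] r6c2 is down to just 4 ⇒ r6c2=4.
Step 19. [r5c2∈{2}] only 2 remains possible at r5c2, so r5c2=2.
Step 20. [r2c2∈{6}] nothing but 6 survives at r2c2 ⇒ r2c2=6.
Step 21. [r2c3∈{3}] r2c3 is down to just 3 ⇒ r2c3=3.
Step 22. [r5c3∈{5}] only 5 remains possible at r5c3. So r5c3=5.
Step 23. [r4c4∈{6}] r4c4 is down to just 6 ⇒ r4c4=6.

Answer: 5 1 4 2 6 3 / 2 6 3 5 1 4 / 6 5 2 4 3 1 / 4 3 1 6 2 5 / 3 2 5 1 4 6 / 1 4 6 3 5 2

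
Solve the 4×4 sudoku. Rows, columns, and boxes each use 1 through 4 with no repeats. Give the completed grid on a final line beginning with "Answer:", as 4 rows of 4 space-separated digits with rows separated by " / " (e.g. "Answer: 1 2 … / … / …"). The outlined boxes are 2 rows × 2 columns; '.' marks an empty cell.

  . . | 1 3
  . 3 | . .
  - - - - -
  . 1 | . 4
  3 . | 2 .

Step 1. [r1c2∈{2,4}] col 2 places 2 nowhere but r1c2, so r1c2=2.
Step 2. [r2c1∈{1,4}] row 2 places 1 nowhere but r2c1 ⇒ r2c1=1.
Step 3. [r4c2∈{4}] r4c2 has the single candidate 4 ⇒ r4c2=4.
Step 4. [r1c1∈{4}] nothing but 4 survives at r1c1 ⇒ r1c1=4.
Step 5. [r3c3∈{3}] r3c3's peers cover all but 3, so r3c3=3.
Step 6. [r2c4∈{2}] r2c4 has the single candidate 2, so r2c4=2.
Step 7. [r4c4∈{1}] only 1 remains possible at r4c4. So r4c4=1.
Step 8. [r3c1∈{2}] r3c1 is down to just 2. So r3c1=2.
Step 9. [r2c3∈{4}] r2c3 has the single candidate 4. So r2c3=4.

Answer: 4 2 1 3 / 1 3 4 2 / 2 1 3 4 / 3 4 2 1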